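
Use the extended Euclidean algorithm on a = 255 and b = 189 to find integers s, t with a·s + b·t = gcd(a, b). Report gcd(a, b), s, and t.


Euclidean algorithm on (255, 189) — divide until remainder is 0:
  255 = 1 · 189 + 66
  189 = 2 · 66 + 57
  66 = 1 · 57 + 9
  57 = 6 · 9 + 3
  9 = 3 · 3 + 0
gcd(255, 189) = 3.
Track Bezout coefficients alongside the remainders: start with r₀ = 255 = a·1 + b·0 (s = 1, t = 0) and r₁ = 189 = a·0 + b·1 (s = 0, t = 1); each new remainder r_{k+1} = r_{k-1} − q_k·r_k inherits s_{k+1} = s_{k-1} − q_k·s_k, t_{k+1} = t_{k-1} − q_k·t_k, so r_k = a·s_k + b·t_k at every step:
  q = 1: r = 66, s = 1 − 1·0 = 1, t = 0 − 1·1 = -1  (check: 255·1 + 189·(-1) = 66)
  q = 2: r = 57, s = 0 − 2·1 = -2, t = 1 − 2·(-1) = 3  (check: 255·(-2) + 189·3 = 57)
  q = 1: r = 9, s = 1 − 1·(-2) = 3, t = -1 − 1·3 = -4  (check: 255·3 + 189·(-4) = 9)
  q = 6: r = 3, s = -2 − 6·3 = -20, t = 3 − 6·(-4) = 27  (check: 255·(-20) + 189·27 = 3)
The row with r = 3 (the gcd) gives the Bezout coefficients s = -20, t = 27.
Result: 255 · (-20) + 189 · (27) = 3.

gcd(255, 189) = 3; s = -20, t = 27 (check: 255·(-20) + 189·27 = 3).


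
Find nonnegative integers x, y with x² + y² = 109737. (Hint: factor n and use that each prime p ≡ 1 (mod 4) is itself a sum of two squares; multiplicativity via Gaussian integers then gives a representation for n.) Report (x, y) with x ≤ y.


Step 1: Factor n = 109737 = 3^2 · 89 · 137.
Step 2: Check the mod-4 condition on each prime factor: 3 ≡ 3 (mod 4), exponent 2 (must be even); 89 ≡ 1 (mod 4), exponent 1; 137 ≡ 1 (mod 4), exponent 1.
All primes ≡ 3 (mod 4) appear to even exponent (or don't appear), so by the two-squares theorem n IS expressible as a sum of two squares.
Step 3: Build a representation. Group n = k² · m with k = 3 and m = 89 · 137 = 12193 (a product of primes ≡ 1 (mod 4)); a representation of m scales to one of n via (k·x)² + (k·y)² = k²(x² + y²). Each prime p ≡ 1 (mod 4) is itself a sum of two squares; find a² by testing p − a² for a perfect square:
  89: 89 − 1² = 88, 89 − 2² = 85, 89 − 3² = 80, 89 − 4² = 73, 89 − 5² = 64 = 8² ⇒ 89 = 5² + 8².
  137: 137 − 1² = 136, 137 − 2² = 133, 137 − 3² = 128, 137 − 4² = 121 = 11² ⇒ 137 = 4² + 11².
  Combine using the Brahmagupta–Fibonacci identity (a² + b²)(c² + d²) = (ac − bd)² + (ad + bc)² = (ac + bd)² + (ad − bc)²:
  89 · 137 = 12193: from (5² + 8²)(4² + 11²), take (5·4 − 8·11, 5·11 + 8·4) = (20 − 88, 55 + 32) = (-68, 87); dropping signs (only squares matter) gives (68, 87); check 68² + 87² = 4624 + 7569 = 12193 ✓.
  Scale by k = 3: (3·68, 3·87) = (204, 261).
Step 4: Order so x ≤ y and verify: 204² + 261² = 41616 + 68121 = 109737 = n. ✓

n = 109737 = 204² + 261² (one valid representation with x ≤ y).


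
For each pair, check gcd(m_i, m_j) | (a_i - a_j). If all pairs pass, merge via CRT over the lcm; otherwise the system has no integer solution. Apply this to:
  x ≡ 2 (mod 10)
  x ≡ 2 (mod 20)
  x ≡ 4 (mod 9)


Moduli 10, 20, 9 are not pairwise coprime, so CRT works modulo lcm(m_i) when all pairwise compatibility conditions hold.
Pairwise compatibility: gcd(m_i, m_j) must divide a_i - a_j for every pair.
Merge one congruence at a time:
  Start: x ≡ 2 (mod 10).
  Combine with x ≡ 2 (mod 20): gcd(10, 20) = 10; 2 - 2 = 0, which IS divisible by 10, so compatible.
    Write x = 2 + 10·t and substitute into x ≡ 2 (mod 20): 10·t ≡ 2 − 2 = 0 (mod 20).
    Divide the congruence (and modulus) by g = 10: 1·t ≡ 0 (mod 2).
    So t ≡ 0 (mod 2).
    Then x = 2 + 10·0 = 2, valid modulo lcm(10, 20) = 20: x ≡ 2 (mod 20).
  Combine with x ≡ 4 (mod 9): gcd(20, 9) = 1; 4 - 2 = 2, which IS divisible by 1, so compatible.
    Write x = 2 + 20·t and substitute into x ≡ 4 (mod 9): 20·t ≡ 4 − 2 = 2 (mod 9).
    Reduce coefficients mod 9: 2·t ≡ 2 (mod 9).
    The inverse of 2 mod 9 is 5 (since 2·5 = 10 = 1·9 + 1), so t ≡ 5·2 = 10 ≡ 1 (mod 9).
    Then x = 2 + 20·1 = 22, valid modulo lcm(20, 9) = 180: x ≡ 22 (mod 180).
Verify: 22 mod 10 = 2, 22 mod 20 = 2, 22 mod 9 = 4.

x ≡ 22 (mod 180).


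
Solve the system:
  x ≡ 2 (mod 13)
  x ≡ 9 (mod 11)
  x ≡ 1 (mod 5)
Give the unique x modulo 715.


Moduli 13, 11, 5 are pairwise coprime; by CRT there is a unique solution modulo M = 13 · 11 · 5 = 715.
Solve pairwise, accumulating the modulus:
  Start with x ≡ 2 (mod 13).
  Combine with x ≡ 9 (mod 11): since gcd(13, 11) = 1, we get a unique residue mod 143.
    Write x = 2 + 13·t and substitute into x ≡ 9 (mod 11): 13·t ≡ 9 − 2 = 7 (mod 11).
    Reduce coefficients mod 11: 2·t ≡ 7 (mod 11).
    The inverse of 2 mod 11 is 6 (since 2·6 = 12 = 1·11 + 1), so t ≡ 6·7 = 42 ≡ 9 (mod 11).
    Then x = 2 + 13·9 = 119, valid modulo lcm(13, 11) = 143: x ≡ 119 (mod 143).
  Combine with x ≡ 1 (mod 5): since gcd(143, 5) = 1, we get a unique residue mod 715.
    Write x = 119 + 143·t and substitute into x ≡ 1 (mod 5): 143·t ≡ 1 − 119 = -118 (mod 5).
    Reduce coefficients mod 5: 3·t ≡ 2 (mod 5).
    The inverse of 3 mod 5 is 2 (since 3·2 = 6 = 1·5 + 1), so t ≡ 2·2 = 4 ≡ 4 (mod 5).
    Then x = 119 + 143·4 = 691, valid modulo lcm(143, 5) = 715: x ≡ 691 (mod 715).
Verify: 691 mod 13 = 2 ✓, 691 mod 11 = 9 ✓, 691 mod 5 = 1 ✓.

x ≡ 691 (mod 715).


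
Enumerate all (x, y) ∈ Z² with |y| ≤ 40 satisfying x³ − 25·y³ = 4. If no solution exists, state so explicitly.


The equation is x³ - 25y³ = 4. For fixed y, x³ = 25·y³ + 4, so a solution requires the RHS to be a perfect cube.
Strategy: iterate y from -40 to 40, compute RHS = 25·y³ + 4, and check whether it is a (positive or negative) perfect cube.
Check small values of y:
  y = 0: RHS = 4 is not a perfect cube.
  y = 1: RHS = 29 is not a perfect cube.
  y = -1: RHS = -21 is not a perfect cube.
  y = 2: RHS = 204 is not a perfect cube.
  y = -2: RHS = -196 is not a perfect cube.
  y = 3: RHS = 679 is not a perfect cube.
  y = -3: RHS = -671 is not a perfect cube.
Continuing the search up to |y| = 40 finds no solutions either.
No (x, y) in the scanned range satisfies the equation.

No integer solutions with |y| ≤ 40.


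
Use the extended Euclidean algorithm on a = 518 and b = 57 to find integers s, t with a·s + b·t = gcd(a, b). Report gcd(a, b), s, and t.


Euclidean algorithm on (518, 57) — divide until remainder is 0:
  518 = 9 · 57 + 5
  57 = 11 · 5 + 2
  5 = 2 · 2 + 1
  2 = 2 · 1 + 0
gcd(518, 57) = 1.
Track Bezout coefficients alongside the remainders: start with r₀ = 518 = a·1 + b·0 (s = 1, t = 0) and r₁ = 57 = a·0 + b·1 (s = 0, t = 1); each new remainder r_{k+1} = r_{k-1} − q_k·r_k inherits s_{k+1} = s_{k-1} − q_k·s_k, t_{k+1} = t_{k-1} − q_k·t_k, so r_k = a·s_k + b·t_k at every step:
  q = 9: r = 5, s = 1 − 9·0 = 1, t = 0 − 9·1 = -9  (check: 518·1 + 57·(-9) = 5)
  q = 11: r = 2, s = 0 − 11·1 = -11, t = 1 − 11·(-9) = 100  (check: 518·(-11) + 57·100 = 2)
  q = 2: r = 1, s = 1 − 2·(-11) = 23, t = -9 − 2·100 = -209  (check: 518·23 + 57·(-209) = 1)
The row with r = 1 (the gcd) gives the Bezout coefficients s = 23, t = -209.
Result: 518 · (23) + 57 · (-209) = 1.

gcd(518, 57) = 1; s = 23, t = -209 (check: 518·23 + 57·(-209) = 1).


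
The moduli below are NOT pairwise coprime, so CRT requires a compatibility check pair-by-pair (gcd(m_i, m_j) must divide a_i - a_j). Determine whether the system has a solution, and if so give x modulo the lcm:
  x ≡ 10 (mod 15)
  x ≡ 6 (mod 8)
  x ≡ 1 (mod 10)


Moduli 15, 8, 10 are not pairwise coprime, so CRT works modulo lcm(m_i) when all pairwise compatibility conditions hold.
Pairwise compatibility: gcd(m_i, m_j) must divide a_i - a_j for every pair.
Merge one congruence at a time:
  Start: x ≡ 10 (mod 15).
  Combine with x ≡ 6 (mod 8): gcd(15, 8) = 1; 6 - 10 = -4, which IS divisible by 1, so compatible.
    Write x = 10 + 15·t and substitute into x ≡ 6 (mod 8): 15·t ≡ 6 − 10 = -4 (mod 8).
    Reduce coefficients mod 8: 7·t ≡ 4 (mod 8).
    The inverse of 7 mod 8 is 7 (since 7·7 = 49 = 6·8 + 1), so t ≡ 7·4 = 28 ≡ 4 (mod 8).
    Then x = 10 + 15·4 = 70, valid modulo lcm(15, 8) = 120: x ≡ 70 (mod 120).
  Combine with x ≡ 1 (mod 10): gcd(120, 10) = 10, and 1 - 70 = -69 is NOT divisible by 10.
    ⇒ system is inconsistent (no integer solution).

No solution (the system is inconsistent).


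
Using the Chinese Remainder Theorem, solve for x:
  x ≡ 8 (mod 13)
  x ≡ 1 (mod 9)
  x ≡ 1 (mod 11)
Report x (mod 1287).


Moduli 13, 9, 11 are pairwise coprime; by CRT there is a unique solution modulo M = 13 · 9 · 11 = 1287.
Solve pairwise, accumulating the modulus:
  Start with x ≡ 8 (mod 13).
  Combine with x ≡ 1 (mod 9): since gcd(13, 9) = 1, we get a unique residue mod 117.
    Write x = 8 + 13·t and substitute into x ≡ 1 (mod 9): 13·t ≡ 1 − 8 = -7 (mod 9).
    Reduce coefficients mod 9: 4·t ≡ 2 (mod 9).
    The inverse of 4 mod 9 is 7 (since 4·7 = 28 = 3·9 + 1), so t ≡ 7·2 = 14 ≡ 5 (mod 9).
    Then x = 8 + 13·5 = 73, valid modulo lcm(13, 9) = 117: x ≡ 73 (mod 117).
  Combine with x ≡ 1 (mod 11): since gcd(117, 11) = 1, we get a unique residue mod 1287.
    Write x = 73 + 117·t and substitute into x ≡ 1 (mod 11): 117·t ≡ 1 − 73 = -72 (mod 11).
    Reduce coefficients mod 11: 7·t ≡ 5 (mod 11).
    The inverse of 7 mod 11 is 8 (since 7·8 = 56 = 5·11 + 1), so t ≡ 8·5 = 40 ≡ 7 (mod 11).
    Then x = 73 + 117·7 = 892, valid modulo lcm(117, 11) = 1287: x ≡ 892 (mod 1287).
Verify: 892 mod 13 = 8 ✓, 892 mod 9 = 1 ✓, 892 mod 11 = 1 ✓.

x ≡ 892 (mod 1287).


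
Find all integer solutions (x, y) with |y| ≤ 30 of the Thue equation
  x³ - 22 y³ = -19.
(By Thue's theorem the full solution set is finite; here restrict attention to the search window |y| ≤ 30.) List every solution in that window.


The equation is x³ - 22y³ = -19. For fixed y, x³ = 22·y³ − 19, so a solution requires the RHS to be a perfect cube.
Strategy: iterate y from -30 to 30, compute RHS = 22·y³ − 19, and check whether it is a (positive or negative) perfect cube.
Check small values of y:
  y = 0: RHS = -19 is not a perfect cube.
  y = 1: RHS = 3 is not a perfect cube.
  y = -1: RHS = -41 is not a perfect cube.
  y = 2: RHS = 157 is not a perfect cube.
  y = -2: RHS = -195 is not a perfect cube.
  y = 3: RHS = 575 is not a perfect cube.
  y = -3: RHS = -613 is not a perfect cube.
Continuing the search up to |y| = 30 finds no solutions either.
No (x, y) in the scanned range satisfies the equation.

No integer solutions with |y| ≤ 30.


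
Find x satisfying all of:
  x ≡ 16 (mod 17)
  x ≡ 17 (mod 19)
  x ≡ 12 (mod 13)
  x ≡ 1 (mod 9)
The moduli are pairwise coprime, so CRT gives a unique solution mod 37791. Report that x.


Product of moduli M = 17 · 19 · 13 · 9 = 37791.
Merge one congruence at a time:
  Start: x ≡ 16 (mod 17).
  Combine with x ≡ 17 (mod 19); new modulus lcm = 323.
    Write x = 16 + 17·t and substitute into x ≡ 17 (mod 19): 17·t ≡ 17 − 16 = 1 (mod 19).
    The inverse of 17 mod 19 is 9 (since 17·9 = 153 = 8·19 + 1), so t ≡ 9·1 = 9 ≡ 9 (mod 19).
    Then x = 16 + 17·9 = 169, valid modulo lcm(17, 19) = 323: x ≡ 169 (mod 323).
  Combine with x ≡ 12 (mod 13); new modulus lcm = 4199.
    Write x = 169 + 323·t and substitute into x ≡ 12 (mod 13): 323·t ≡ 12 − 169 = -157 (mod 13).
    Reduce coefficients mod 13: 11·t ≡ 12 (mod 13).
    The inverse of 11 mod 13 is 6 (since 11·6 = 66 = 5·13 + 1), so t ≡ 6·12 = 72 ≡ 7 (mod 13).
    Then x = 169 + 323·7 = 2430, valid modulo lcm(323, 13) = 4199: x ≡ 2430 (mod 4199).
  Combine with x ≡ 1 (mod 9); new modulus lcm = 37791.
    Write x = 2430 + 4199·t and substitute into x ≡ 1 (mod 9): 4199·t ≡ 1 − 2430 = -2429 (mod 9).
    Reduce coefficients mod 9: 5·t ≡ 1 (mod 9).
    The inverse of 5 mod 9 is 2 (since 5·2 = 10 = 1·9 + 1), so t ≡ 2·1 = 2 ≡ 2 (mod 9).
    Then x = 2430 + 4199·2 = 10828, valid modulo lcm(4199, 9) = 37791: x ≡ 10828 (mod 37791).
Verify against each original: 10828 mod 17 = 16, 10828 mod 19 = 17, 10828 mod 13 = 12, 10828 mod 9 = 1.

x ≡ 10828 (mod 37791).


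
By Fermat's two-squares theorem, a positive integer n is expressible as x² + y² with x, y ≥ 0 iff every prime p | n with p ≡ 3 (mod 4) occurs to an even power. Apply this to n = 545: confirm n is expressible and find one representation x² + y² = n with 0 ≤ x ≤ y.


Step 1: Factor n = 545 = 5 · 109.
Step 2: Check the mod-4 condition on each prime factor: 5 ≡ 1 (mod 4), exponent 1; 109 ≡ 1 (mod 4), exponent 1.
All primes ≡ 3 (mod 4) appear to even exponent (or don't appear), so by the two-squares theorem n IS expressible as a sum of two squares.
Step 3: Build a representation. Here n = 5 · 109 is a product of primes ≡ 1 (mod 4). Each prime p ≡ 1 (mod 4) is itself a sum of two squares; find a² by testing p − a² for a perfect square:
  5: 5 − 1² = 4 = 2² ⇒ 5 = 1² + 2².
  109: 109 − 1² = 108, 109 − 2² = 105, 109 − 3² = 100 = 10² ⇒ 109 = 3² + 10².
  Combine using the Brahmagupta–Fibonacci identity (a² + b²)(c² + d²) = (ac − bd)² + (ad + bc)² = (ac + bd)² + (ad − bc)²:
  5 · 109 = 545: from (1² + 2²)(3² + 10²), take (1·3 − 2·10, 1·10 + 2·3) = (3 − 20, 10 + 6) = (-17, 16); dropping signs (only squares matter) gives (17, 16); check 17² + 16² = 289 + 256 = 545 ✓.
Step 4: Order so x ≤ y and verify: 16² + 17² = 256 + 289 = 545 = n. ✓

n = 545 = 16² + 17² (one valid representation with x ≤ y).


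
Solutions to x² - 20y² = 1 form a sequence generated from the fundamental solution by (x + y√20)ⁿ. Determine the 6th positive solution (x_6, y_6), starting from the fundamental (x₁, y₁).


Step 1: Find the fundamental solution (x₁, y₁) of x² - 20y² = 1.
  Expand √20 as a continued fraction. a₀ = ⌊√20⌋ = 4; iterate m_{k+1} = d_k·a_k − m_k, d_{k+1} = (20 − m_{k+1}²)/d_k, a_{k+1} = ⌊(a₀ + m_{k+1})/d_{k+1}⌋ (starting m₀ = 0, d₀ = 1), with convergents p_k = a_k·p_{k-1} + p_{k-2}, q_k = a_k·q_{k-1} + q_{k-2} (p₋₁ = 1, q₋₁ = 0):
  k = 0: a₀ = 4; p₀/q₀ = 4/1; p₀² − 20·q₀² = 16 − 20 = -4.
  k = 1: m = 4, d = 4, a = ⌊(4 + 4)/4⌋ = 2; p/q = (2·4 + 1)/(2·1 + 0) = 9/2; p² − 20·q² = 81 − 80 = 1.
  The first convergent with p² − 20·q² = 1 gives the fundamental solution (x₁, y₁) = (9, 2).
Step 2: Apply the recurrence (x_{n+1}, y_{n+1}) = (x₁x_n + 20y₁y_n, x₁y_n + y₁x_n) repeatedly.
  From (x_1, y_1) = (9, 2): x_2 = 9·9 + 20·2·2 = 161; y_2 = 9·2 + 2·9 = 36.
  From (x_2, y_2) = (161, 36): x_3 = 9·161 + 20·2·36 = 2889; y_3 = 9·36 + 2·161 = 646.
  From (x_3, y_3) = (2889, 646): x_4 = 9·2889 + 20·2·646 = 51841; y_4 = 9·646 + 2·2889 = 11592.
  From (x_4, y_4) = (51841, 11592): x_5 = 9·51841 + 20·2·11592 = 930249; y_5 = 9·11592 + 2·51841 = 208010.
  From (x_5, y_5) = (930249, 208010): x_6 = 9·930249 + 20·2·208010 = 16692641; y_6 = 9·208010 + 2·930249 = 3732588.
Step 3: Verify x_6² - 20·y_6² = 278644263554881 - 278644263554880 = 1 (should be 1). ✓

(x_1, y_1) = (9, 2); (x_6, y_6) = (16692641, 3732588).


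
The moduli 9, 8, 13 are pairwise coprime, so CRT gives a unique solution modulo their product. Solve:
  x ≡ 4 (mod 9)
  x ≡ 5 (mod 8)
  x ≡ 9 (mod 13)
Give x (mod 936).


Moduli 9, 8, 13 are pairwise coprime; by CRT there is a unique solution modulo M = 9 · 8 · 13 = 936.
Solve pairwise, accumulating the modulus:
  Start with x ≡ 4 (mod 9).
  Combine with x ≡ 5 (mod 8): since gcd(9, 8) = 1, we get a unique residue mod 72.
    Write x = 4 + 9·t and substitute into x ≡ 5 (mod 8): 9·t ≡ 5 − 4 = 1 (mod 8).
    Reduce coefficients mod 8: 1·t ≡ 1 (mod 8).
    So t ≡ 1 (mod 8).
    Then x = 4 + 9·1 = 13, valid modulo lcm(9, 8) = 72: x ≡ 13 (mod 72).
  Combine with x ≡ 9 (mod 13): since gcd(72, 13) = 1, we get a unique residue mod 936.
    Write x = 13 + 72·t and substitute into x ≡ 9 (mod 13): 72·t ≡ 9 − 13 = -4 (mod 13).
    Reduce coefficients mod 13: 7·t ≡ 9 (mod 13).
    The inverse of 7 mod 13 is 2 (since 7·2 = 14 = 1·13 + 1), so t ≡ 2·9 = 18 ≡ 5 (mod 13).
    Then x = 13 + 72·5 = 373, valid modulo lcm(72, 13) = 936: x ≡ 373 (mod 936).
Verify: 373 mod 9 = 4 ✓, 373 mod 8 = 5 ✓, 373 mod 13 = 9 ✓.

x ≡ 373 (mod 936).


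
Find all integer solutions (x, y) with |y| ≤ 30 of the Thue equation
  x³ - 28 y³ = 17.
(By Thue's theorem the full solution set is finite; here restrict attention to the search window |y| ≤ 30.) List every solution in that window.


The equation is x³ - 28y³ = 17. For fixed y, x³ = 28·y³ + 17, so a solution requires the RHS to be a perfect cube.
Strategy: iterate y from -30 to 30, compute RHS = 28·y³ + 17, and check whether it is a (positive or negative) perfect cube.
Check small values of y:
  y = 0: RHS = 17 is not a perfect cube.
  y = 1: RHS = 45 is not a perfect cube.
  y = -1: RHS = -11 is not a perfect cube.
  y = 2: RHS = 241 is not a perfect cube.
  y = -2: RHS = -207 is not a perfect cube.
  y = 3: RHS = 773 is not a perfect cube.
  y = -3: RHS = -739 is not a perfect cube.
Continuing the search up to |y| = 30 finds no solutions either.
No (x, y) in the scanned range satisfies the equation.

No integer solutions with |y| ≤ 30.


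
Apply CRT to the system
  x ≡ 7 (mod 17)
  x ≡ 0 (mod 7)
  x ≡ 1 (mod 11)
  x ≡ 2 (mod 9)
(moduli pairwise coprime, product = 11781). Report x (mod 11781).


Product of moduli M = 17 · 7 · 11 · 9 = 11781.
Merge one congruence at a time:
  Start: x ≡ 7 (mod 17).
  Combine with x ≡ 0 (mod 7); new modulus lcm = 119.
    Write x = 7 + 17·t and substitute into x ≡ 0 (mod 7): 17·t ≡ 0 − 7 = -7 (mod 7).
    Reduce coefficients mod 7: 3·t ≡ 0 (mod 7).
    The inverse of 3 mod 7 is 5 (since 3·5 = 15 = 2·7 + 1), so t ≡ 5·0 = 0 ≡ 0 (mod 7).
    Then x = 7 + 17·0 = 7, valid modulo lcm(17, 7) = 119: x ≡ 7 (mod 119).
  Combine with x ≡ 1 (mod 11); new modulus lcm = 1309.
    Write x = 7 + 119·t and substitute into x ≡ 1 (mod 11): 119·t ≡ 1 − 7 = -6 (mod 11).
    Reduce coefficients mod 11: 9·t ≡ 5 (mod 11).
    The inverse of 9 mod 11 is 5 (since 9·5 = 45 = 4·11 + 1), so t ≡ 5·5 = 25 ≡ 3 (mod 11).
    Then x = 7 + 119·3 = 364, valid modulo lcm(119, 11) = 1309: x ≡ 364 (mod 1309).
  Combine with x ≡ 2 (mod 9); new modulus lcm = 11781.
    Write x = 364 + 1309·t and substitute into x ≡ 2 (mod 9): 1309·t ≡ 2 − 364 = -362 (mod 9).
    Reduce coefficients mod 9: 4·t ≡ 7 (mod 9).
    The inverse of 4 mod 9 is 7 (since 4·7 = 28 = 3·9 + 1), so t ≡ 7·7 = 49 ≡ 4 (mod 9).
    Then x = 364 + 1309·4 = 5600, valid modulo lcm(1309, 9) = 11781: x ≡ 5600 (mod 11781).
Verify against each original: 5600 mod 17 = 7, 5600 mod 7 = 0, 5600 mod 11 = 1, 5600 mod 9 = 2.

x ≡ 5600 (mod 11781).


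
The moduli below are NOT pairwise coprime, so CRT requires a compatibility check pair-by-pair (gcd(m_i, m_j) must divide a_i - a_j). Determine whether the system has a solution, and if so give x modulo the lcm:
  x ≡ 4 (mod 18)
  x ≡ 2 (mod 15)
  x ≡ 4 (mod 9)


Moduli 18, 15, 9 are not pairwise coprime, so CRT works modulo lcm(m_i) when all pairwise compatibility conditions hold.
Pairwise compatibility: gcd(m_i, m_j) must divide a_i - a_j for every pair.
Merge one congruence at a time:
  Start: x ≡ 4 (mod 18).
  Combine with x ≡ 2 (mod 15): gcd(18, 15) = 3, and 2 - 4 = -2 is NOT divisible by 3.
    ⇒ system is inconsistent (no integer solution).

No solution (the system is inconsistent).


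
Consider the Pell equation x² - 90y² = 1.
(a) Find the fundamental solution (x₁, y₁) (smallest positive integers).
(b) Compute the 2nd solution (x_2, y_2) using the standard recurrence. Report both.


Step 1: Find the fundamental solution (x₁, y₁) of x² - 90y² = 1.
  Expand √90 as a continued fraction. a₀ = ⌊√90⌋ = 9; iterate m_{k+1} = d_k·a_k − m_k, d_{k+1} = (90 − m_{k+1}²)/d_k, a_{k+1} = ⌊(a₀ + m_{k+1})/d_{k+1}⌋ (starting m₀ = 0, d₀ = 1), with convergents p_k = a_k·p_{k-1} + p_{k-2}, q_k = a_k·q_{k-1} + q_{k-2} (p₋₁ = 1, q₋₁ = 0):
  k = 0: a₀ = 9; p₀/q₀ = 9/1; p₀² − 90·q₀² = 81 − 90 = -9.
  k = 1: m = 9, d = 9, a = ⌊(9 + 9)/9⌋ = 2; p/q = (2·9 + 1)/(2·1 + 0) = 19/2; p² − 90·q² = 361 − 360 = 1.
  The first convergent with p² − 90·q² = 1 gives the fundamental solution (x₁, y₁) = (19, 2).
Step 2: Apply the recurrence (x_{n+1}, y_{n+1}) = (x₁x_n + 90y₁y_n, x₁y_n + y₁x_n) repeatedly.
  From (x_1, y_1) = (19, 2): x_2 = 19·19 + 90·2·2 = 721; y_2 = 19·2 + 2·19 = 76.
Step 3: Verify x_2² - 90·y_2² = 519841 - 519840 = 1 (should be 1). ✓

(x_1, y_1) = (19, 2); (x_2, y_2) = (721, 76).


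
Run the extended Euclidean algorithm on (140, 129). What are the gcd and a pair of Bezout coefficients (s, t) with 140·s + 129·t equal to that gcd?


Euclidean algorithm on (140, 129) — divide until remainder is 0:
  140 = 1 · 129 + 11
  129 = 11 · 11 + 8
  11 = 1 · 8 + 3
  8 = 2 · 3 + 2
  3 = 1 · 2 + 1
  2 = 2 · 1 + 0
gcd(140, 129) = 1.
Track Bezout coefficients alongside the remainders: start with r₀ = 140 = a·1 + b·0 (s = 1, t = 0) and r₁ = 129 = a·0 + b·1 (s = 0, t = 1); each new remainder r_{k+1} = r_{k-1} − q_k·r_k inherits s_{k+1} = s_{k-1} − q_k·s_k, t_{k+1} = t_{k-1} − q_k·t_k, so r_k = a·s_k + b·t_k at every step:
  q = 1: r = 11, s = 1 − 1·0 = 1, t = 0 − 1·1 = -1  (check: 140·1 + 129·(-1) = 11)
  q = 11: r = 8, s = 0 − 11·1 = -11, t = 1 − 11·(-1) = 12  (check: 140·(-11) + 129·12 = 8)
  q = 1: r = 3, s = 1 − 1·(-11) = 12, t = -1 − 1·12 = -13  (check: 140·12 + 129·(-13) = 3)
  q = 2: r = 2, s = -11 − 2·12 = -35, t = 12 − 2·(-13) = 38  (check: 140·(-35) + 129·38 = 2)
  q = 1: r = 1, s = 12 − 1·(-35) = 47, t = -13 − 1·38 = -51  (check: 140·47 + 129·(-51) = 1)
The row with r = 1 (the gcd) gives the Bezout coefficients s = 47, t = -51.
Result: 140 · (47) + 129 · (-51) = 1.

gcd(140, 129) = 1; s = 47, t = -51 (check: 140·47 + 129·(-51) = 1).


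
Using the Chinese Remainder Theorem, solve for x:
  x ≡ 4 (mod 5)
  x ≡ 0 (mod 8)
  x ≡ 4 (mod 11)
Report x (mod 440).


Moduli 5, 8, 11 are pairwise coprime; by CRT there is a unique solution modulo M = 5 · 8 · 11 = 440.
Solve pairwise, accumulating the modulus:
  Start with x ≡ 4 (mod 5).
  Combine with x ≡ 0 (mod 8): since gcd(5, 8) = 1, we get a unique residue mod 40.
    Write x = 4 + 5·t and substitute into x ≡ 0 (mod 8): 5·t ≡ 0 − 4 = -4 (mod 8).
    Reduce coefficients mod 8: 5·t ≡ 4 (mod 8).
    The inverse of 5 mod 8 is 5 (since 5·5 = 25 = 3·8 + 1), so t ≡ 5·4 = 20 ≡ 4 (mod 8).
    Then x = 4 + 5·4 = 24, valid modulo lcm(5, 8) = 40: x ≡ 24 (mod 40).
  Combine with x ≡ 4 (mod 11): since gcd(40, 11) = 1, we get a unique residue mod 440.
    Write x = 24 + 40·t and substitute into x ≡ 4 (mod 11): 40·t ≡ 4 − 24 = -20 (mod 11).
    Reduce coefficients mod 11: 7·t ≡ 2 (mod 11).
    The inverse of 7 mod 11 is 8 (since 7·8 = 56 = 5·11 + 1), so t ≡ 8·2 = 16 ≡ 5 (mod 11).
    Then x = 24 + 40·5 = 224, valid modulo lcm(40, 11) = 440: x ≡ 224 (mod 440).
Verify: 224 mod 5 = 4 ✓, 224 mod 8 = 0 ✓, 224 mod 11 = 4 ✓.

x ≡ 224 (mod 440).


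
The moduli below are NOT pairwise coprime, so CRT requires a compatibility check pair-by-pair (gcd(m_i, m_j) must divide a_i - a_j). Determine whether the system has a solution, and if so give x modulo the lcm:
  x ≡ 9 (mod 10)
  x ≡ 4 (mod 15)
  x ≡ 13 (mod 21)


Moduli 10, 15, 21 are not pairwise coprime, so CRT works modulo lcm(m_i) when all pairwise compatibility conditions hold.
Pairwise compatibility: gcd(m_i, m_j) must divide a_i - a_j for every pair.
Merge one congruence at a time:
  Start: x ≡ 9 (mod 10).
  Combine with x ≡ 4 (mod 15): gcd(10, 15) = 5; 4 - 9 = -5, which IS divisible by 5, so compatible.
    Write x = 9 + 10·t and substitute into x ≡ 4 (mod 15): 10·t ≡ 4 − 9 = -5 (mod 15).
    Divide the congruence (and modulus) by g = 5: 2·t ≡ -1 (mod 3).
    Reduce coefficients mod 3: 2·t ≡ 2 (mod 3).
    The inverse of 2 mod 3 is 2 (since 2·2 = 4 = 1·3 + 1), so t ≡ 2·2 = 4 ≡ 1 (mod 3).
    Then x = 9 + 10·1 = 19, valid modulo lcm(10, 15) = 30: x ≡ 19 (mod 30).
  Combine with x ≡ 13 (mod 21): gcd(30, 21) = 3; 13 - 19 = -6, which IS divisible by 3, so compatible.
    Write x = 19 + 30·t and substitute into x ≡ 13 (mod 21): 30·t ≡ 13 − 19 = -6 (mod 21).
    Divide the congruence (and modulus) by g = 3: 10·t ≡ -2 (mod 7).
    Reduce coefficients mod 7: 3·t ≡ 5 (mod 7).
    The inverse of 3 mod 7 is 5 (since 3·5 = 15 = 2·7 + 1), so t ≡ 5·5 = 25 ≡ 4 (mod 7).
    Then x = 19 + 30·4 = 139, valid modulo lcm(30, 21) = 210: x ≡ 139 (mod 210).
Verify: 139 mod 10 = 9, 139 mod 15 = 4, 139 mod 21 = 13.

x ≡ 139 (mod 210).


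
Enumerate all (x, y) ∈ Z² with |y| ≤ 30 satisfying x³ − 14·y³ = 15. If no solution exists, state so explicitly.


The equation is x³ - 14y³ = 15. For fixed y, x³ = 14·y³ + 15, so a solution requires the RHS to be a perfect cube.
Strategy: iterate y from -30 to 30, compute RHS = 14·y³ + 15, and check whether it is a (positive or negative) perfect cube.
Check small values of y:
  y = 0: RHS = 15 is not a perfect cube.
  y = 1: RHS = 29 is not a perfect cube.
  y = -1: RHS = 1 = (1)³ ⇒ x = 1 works.
  y = 2: RHS = 127 is not a perfect cube.
  y = -2: RHS = -97 is not a perfect cube.
  y = 3: RHS = 393 is not a perfect cube.
  y = -3: RHS = -363 is not a perfect cube.
Continuing the search up to |y| = 30 finds no further solutions beyond those listed.
Collected solutions: (1, -1).

Solutions (with |y| ≤ 30): (1, -1).


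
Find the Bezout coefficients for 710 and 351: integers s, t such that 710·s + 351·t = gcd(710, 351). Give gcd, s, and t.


Euclidean algorithm on (710, 351) — divide until remainder is 0:
  710 = 2 · 351 + 8
  351 = 43 · 8 + 7
  8 = 1 · 7 + 1
  7 = 7 · 1 + 0
gcd(710, 351) = 1.
Track Bezout coefficients alongside the remainders: start with r₀ = 710 = a·1 + b·0 (s = 1, t = 0) and r₁ = 351 = a·0 + b·1 (s = 0, t = 1); each new remainder r_{k+1} = r_{k-1} − q_k·r_k inherits s_{k+1} = s_{k-1} − q_k·s_k, t_{k+1} = t_{k-1} − q_k·t_k, so r_k = a·s_k + b·t_k at every step:
  q = 2: r = 8, s = 1 − 2·0 = 1, t = 0 − 2·1 = -2  (check: 710·1 + 351·(-2) = 8)
  q = 43: r = 7, s = 0 − 43·1 = -43, t = 1 − 43·(-2) = 87  (check: 710·(-43) + 351·87 = 7)
  q = 1: r = 1, s = 1 − 1·(-43) = 44, t = -2 − 1·87 = -89  (check: 710·44 + 351·(-89) = 1)
The row with r = 1 (the gcd) gives the Bezout coefficients s = 44, t = -89.
Result: 710 · (44) + 351 · (-89) = 1.

gcd(710, 351) = 1; s = 44, t = -89 (check: 710·44 + 351·(-89) = 1).


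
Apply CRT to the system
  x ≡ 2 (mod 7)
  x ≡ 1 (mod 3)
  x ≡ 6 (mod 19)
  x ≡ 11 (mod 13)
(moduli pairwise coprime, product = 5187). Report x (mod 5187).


Product of moduli M = 7 · 3 · 19 · 13 = 5187.
Merge one congruence at a time:
  Start: x ≡ 2 (mod 7).
  Combine with x ≡ 1 (mod 3); new modulus lcm = 21.
    Write x = 2 + 7·t and substitute into x ≡ 1 (mod 3): 7·t ≡ 1 − 2 = -1 (mod 3).
    Reduce coefficients mod 3: 1·t ≡ 2 (mod 3).
    So t ≡ 2 (mod 3).
    Then x = 2 + 7·2 = 16, valid modulo lcm(7, 3) = 21: x ≡ 16 (mod 21).
  Combine with x ≡ 6 (mod 19); new modulus lcm = 399.
    Write x = 16 + 21·t and substitute into x ≡ 6 (mod 19): 21·t ≡ 6 − 16 = -10 (mod 19).
    Reduce coefficients mod 19: 2·t ≡ 9 (mod 19).
    The inverse of 2 mod 19 is 10 (since 2·10 = 20 = 1·19 + 1), so t ≡ 10·9 = 90 ≡ 14 (mod 19).
    Then x = 16 + 21·14 = 310, valid modulo lcm(21, 19) = 399: x ≡ 310 (mod 399).
  Combine with x ≡ 11 (mod 13); new modulus lcm = 5187.
    Write x = 310 + 399·t and substitute into x ≡ 11 (mod 13): 399·t ≡ 11 − 310 = -299 (mod 13).
    Reduce coefficients mod 13: 9·t ≡ 0 (mod 13).
    The inverse of 9 mod 13 is 3 (since 9·3 = 27 = 2·13 + 1), so t ≡ 3·0 = 0 ≡ 0 (mod 13).
    Then x = 310 + 399·0 = 310, valid modulo lcm(399, 13) = 5187: x ≡ 310 (mod 5187).
Verify against each original: 310 mod 7 = 2, 310 mod 3 = 1, 310 mod 19 = 6, 310 mod 13 = 11.

x ≡ 310 (mod 5187).


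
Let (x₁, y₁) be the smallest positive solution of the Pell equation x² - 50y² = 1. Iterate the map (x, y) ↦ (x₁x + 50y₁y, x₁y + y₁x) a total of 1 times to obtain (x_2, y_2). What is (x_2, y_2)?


Step 1: Find the fundamental solution (x₁, y₁) of x² - 50y² = 1.
  Expand √50 as a continued fraction. a₀ = ⌊√50⌋ = 7; iterate m_{k+1} = d_k·a_k − m_k, d_{k+1} = (50 − m_{k+1}²)/d_k, a_{k+1} = ⌊(a₀ + m_{k+1})/d_{k+1}⌋ (starting m₀ = 0, d₀ = 1), with convergents p_k = a_k·p_{k-1} + p_{k-2}, q_k = a_k·q_{k-1} + q_{k-2} (p₋₁ = 1, q₋₁ = 0):
  k = 0: a₀ = 7; p₀/q₀ = 7/1; p₀² − 50·q₀² = 49 − 50 = -1.
  k = 1: m = 7, d = 1, a = ⌊(7 + 7)/1⌋ = 14; p/q = (14·7 + 1)/(14·1 + 0) = 99/14; p² − 50·q² = 9801 − 9800 = 1.
  The first convergent with p² − 50·q² = 1 gives the fundamental solution (x₁, y₁) = (99, 14).
Step 2: Apply the recurrence (x_{n+1}, y_{n+1}) = (x₁x_n + 50y₁y_n, x₁y_n + y₁x_n) repeatedly.
  From (x_1, y_1) = (99, 14): x_2 = 99·99 + 50·14·14 = 19601; y_2 = 99·14 + 14·99 = 2772.
Step 3: Verify x_2² - 50·y_2² = 384199201 - 384199200 = 1 (should be 1). ✓

(x_1, y_1) = (99, 14); (x_2, y_2) = (19601, 2772).


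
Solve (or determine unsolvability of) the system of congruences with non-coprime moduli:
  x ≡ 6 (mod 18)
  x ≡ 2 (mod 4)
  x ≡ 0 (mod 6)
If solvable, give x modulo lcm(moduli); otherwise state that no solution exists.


Moduli 18, 4, 6 are not pairwise coprime, so CRT works modulo lcm(m_i) when all pairwise compatibility conditions hold.
Pairwise compatibility: gcd(m_i, m_j) must divide a_i - a_j for every pair.
Merge one congruence at a time:
  Start: x ≡ 6 (mod 18).
  Combine with x ≡ 2 (mod 4): gcd(18, 4) = 2; 2 - 6 = -4, which IS divisible by 2, so compatible.
    Write x = 6 + 18·t and substitute into x ≡ 2 (mod 4): 18·t ≡ 2 − 6 = -4 (mod 4).
    Divide the congruence (and modulus) by g = 2: 9·t ≡ -2 (mod 2).
    Reduce coefficients mod 2: 1·t ≡ 0 (mod 2).
    So t ≡ 0 (mod 2).
    Then x = 6 + 18·0 = 6, valid modulo lcm(18, 4) = 36: x ≡ 6 (mod 36).
  Combine with x ≡ 0 (mod 6): gcd(36, 6) = 6; 0 - 6 = -6, which IS divisible by 6, so compatible.
    Write x = 6 + 36·t and substitute into x ≡ 0 (mod 6): 36·t ≡ 0 − 6 = -6 (mod 6).
    Divide the congruence (and modulus) by g = 6: 6·t ≡ -1 (mod 1).
    Modulo 1 every t works; take t = 0.
    Then x = 6 + 36·0 = 6, valid modulo lcm(36, 6) = 36: x ≡ 6 (mod 36).
Verify: 6 mod 18 = 6, 6 mod 4 = 2, 6 mod 6 = 0.

x ≡ 6 (mod 36).


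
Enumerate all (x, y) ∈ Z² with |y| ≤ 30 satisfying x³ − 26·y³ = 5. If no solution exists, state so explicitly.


The equation is x³ - 26y³ = 5. For fixed y, x³ = 26·y³ + 5, so a solution requires the RHS to be a perfect cube.
Strategy: iterate y from -30 to 30, compute RHS = 26·y³ + 5, and check whether it is a (positive or negative) perfect cube.
Check small values of y:
  y = 0: RHS = 5 is not a perfect cube.
  y = 1: RHS = 31 is not a perfect cube.
  y = -1: RHS = -21 is not a perfect cube.
  y = 2: RHS = 213 is not a perfect cube.
  y = -2: RHS = -203 is not a perfect cube.
  y = 3: RHS = 707 is not a perfect cube.
  y = -3: RHS = -697 is not a perfect cube.
Continuing the search up to |y| = 30 finds no solutions either.
No (x, y) in the scanned range satisfies the equation.

No integer solutions with |y| ≤ 30.


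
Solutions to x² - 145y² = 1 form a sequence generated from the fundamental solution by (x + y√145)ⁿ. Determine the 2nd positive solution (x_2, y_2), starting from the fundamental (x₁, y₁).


Step 1: Find the fundamental solution (x₁, y₁) of x² - 145y² = 1.
  Expand √145 as a continued fraction. a₀ = ⌊√145⌋ = 12; iterate m_{k+1} = d_k·a_k − m_k, d_{k+1} = (145 − m_{k+1}²)/d_k, a_{k+1} = ⌊(a₀ + m_{k+1})/d_{k+1}⌋ (starting m₀ = 0, d₀ = 1), with convergents p_k = a_k·p_{k-1} + p_{k-2}, q_k = a_k·q_{k-1} + q_{k-2} (p₋₁ = 1, q₋₁ = 0):
  k = 0: a₀ = 12; p₀/q₀ = 12/1; p₀² − 145·q₀² = 144 − 145 = -1.
  k = 1: m = 12, d = 1, a = ⌊(12 + 12)/1⌋ = 24; p/q = (24·12 + 1)/(24·1 + 0) = 289/24; p² − 145·q² = 83521 − 83520 = 1.
  The first convergent with p² − 145·q² = 1 gives the fundamental solution (x₁, y₁) = (289, 24).
Step 2: Apply the recurrence (x_{n+1}, y_{n+1}) = (x₁x_n + 145y₁y_n, x₁y_n + y₁x_n) repeatedly.
  From (x_1, y_1) = (289, 24): x_2 = 289·289 + 145·24·24 = 167041; y_2 = 289·24 + 24·289 = 13872.
Step 3: Verify x_2² - 145·y_2² = 27902695681 - 27902695680 = 1 (should be 1). ✓

(x_1, y_1) = (289, 24); (x_2, y_2) = (167041, 13872).


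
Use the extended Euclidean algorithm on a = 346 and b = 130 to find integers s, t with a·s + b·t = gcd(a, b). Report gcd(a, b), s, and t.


Euclidean algorithm on (346, 130) — divide until remainder is 0:
  346 = 2 · 130 + 86
  130 = 1 · 86 + 44
  86 = 1 · 44 + 42
  44 = 1 · 42 + 2
  42 = 21 · 2 + 0
gcd(346, 130) = 2.
Track Bezout coefficients alongside the remainders: start with r₀ = 346 = a·1 + b·0 (s = 1, t = 0) and r₁ = 130 = a·0 + b·1 (s = 0, t = 1); each new remainder r_{k+1} = r_{k-1} − q_k·r_k inherits s_{k+1} = s_{k-1} − q_k·s_k, t_{k+1} = t_{k-1} − q_k·t_k, so r_k = a·s_k + b·t_k at every step:
  q = 2: r = 86, s = 1 − 2·0 = 1, t = 0 − 2·1 = -2  (check: 346·1 + 130·(-2) = 86)
  q = 1: r = 44, s = 0 − 1·1 = -1, t = 1 − 1·(-2) = 3  (check: 346·(-1) + 130·3 = 44)
  q = 1: r = 42, s = 1 − 1·(-1) = 2, t = -2 − 1·3 = -5  (check: 346·2 + 130·(-5) = 42)
  q = 1: r = 2, s = -1 − 1·2 = -3, t = 3 − 1·(-5) = 8  (check: 346·(-3) + 130·8 = 2)
The row with r = 2 (the gcd) gives the Bezout coefficients s = -3, t = 8.
Result: 346 · (-3) + 130 · (8) = 2.

gcd(346, 130) = 2; s = -3, t = 8 (check: 346·(-3) + 130·8 = 2).


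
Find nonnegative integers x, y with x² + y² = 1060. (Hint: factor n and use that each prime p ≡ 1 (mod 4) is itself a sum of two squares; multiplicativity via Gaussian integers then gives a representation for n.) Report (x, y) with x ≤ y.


Step 1: Factor n = 1060 = 2^2 · 5 · 53.
Step 2: Check the mod-4 condition on each prime factor: 2 = 2 (special); 5 ≡ 1 (mod 4), exponent 1; 53 ≡ 1 (mod 4), exponent 1.
All primes ≡ 3 (mod 4) appear to even exponent (or don't appear), so by the two-squares theorem n IS expressible as a sum of two squares.
Step 3: Build a representation. Group n = k² · m with k = 2 and m = 5 · 53 = 265 (a product of primes ≡ 1 (mod 4)); a representation of m scales to one of n via (k·x)² + (k·y)² = k²(x² + y²). Each prime p ≡ 1 (mod 4) is itself a sum of two squares; find a² by testing p − a² for a perfect square:
  5: 5 − 1² = 4 = 2² ⇒ 5 = 1² + 2².
  53: 53 − 1² = 52, 53 − 2² = 49 = 7² ⇒ 53 = 2² + 7².
  Combine using the Brahmagupta–Fibonacci identity (a² + b²)(c² + d²) = (ac − bd)² + (ad + bc)² = (ac + bd)² + (ad − bc)²:
  5 · 53 = 265: from (1² + 2²)(2² + 7²), take (1·2 − 2·7, 1·7 + 2·2) = (2 − 14, 7 + 4) = (-12, 11); dropping signs (only squares matter) gives (12, 11); check 12² + 11² = 144 + 121 = 265 ✓.
  Scale by k = 2: (2·12, 2·11) = (24, 22).
Step 4: Order so x ≤ y and verify: 22² + 24² = 484 + 576 = 1060 = n. ✓

n = 1060 = 22² + 24² (one valid representation with x ≤ y).


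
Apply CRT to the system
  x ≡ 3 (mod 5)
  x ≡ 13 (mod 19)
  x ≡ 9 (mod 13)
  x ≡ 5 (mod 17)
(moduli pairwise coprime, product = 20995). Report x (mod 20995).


Product of moduli M = 5 · 19 · 13 · 17 = 20995.
Merge one congruence at a time:
  Start: x ≡ 3 (mod 5).
  Combine with x ≡ 13 (mod 19); new modulus lcm = 95.
    Write x = 3 + 5·t and substitute into x ≡ 13 (mod 19): 5·t ≡ 13 − 3 = 10 (mod 19).
    The inverse of 5 mod 19 is 4 (since 5·4 = 20 = 1·19 + 1), so t ≡ 4·10 = 40 ≡ 2 (mod 19).
    Then x = 3 + 5·2 = 13, valid modulo lcm(5, 19) = 95: x ≡ 13 (mod 95).
  Combine with x ≡ 9 (mod 13); new modulus lcm = 1235.
    Write x = 13 + 95·t and substitute into x ≡ 9 (mod 13): 95·t ≡ 9 − 13 = -4 (mod 13).
    Reduce coefficients mod 13: 4·t ≡ 9 (mod 13).
    The inverse of 4 mod 13 is 10 (since 4·10 = 40 = 3·13 + 1), so t ≡ 10·9 = 90 ≡ 12 (mod 13).
    Then x = 13 + 95·12 = 1153, valid modulo lcm(95, 13) = 1235: x ≡ 1153 (mod 1235).
  Combine with x ≡ 5 (mod 17); new modulus lcm = 20995.
    Write x = 1153 + 1235·t and substitute into x ≡ 5 (mod 17): 1235·t ≡ 5 − 1153 = -1148 (mod 17).
    Reduce coefficients mod 17: 11·t ≡ 8 (mod 17).
    The inverse of 11 mod 17 is 14 (since 11·14 = 154 = 9·17 + 1), so t ≡ 14·8 = 112 ≡ 10 (mod 17).
    Then x = 1153 + 1235·10 = 13503, valid modulo lcm(1235, 17) = 20995: x ≡ 13503 (mod 20995).
Verify against each original: 13503 mod 5 = 3, 13503 mod 19 = 13, 13503 mod 13 = 9, 13503 mod 17 = 5.

x ≡ 13503 (mod 20995).


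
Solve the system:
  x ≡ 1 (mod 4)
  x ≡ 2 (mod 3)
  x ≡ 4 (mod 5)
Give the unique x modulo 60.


Moduli 4, 3, 5 are pairwise coprime; by CRT there is a unique solution modulo M = 4 · 3 · 5 = 60.
Solve pairwise, accumulating the modulus:
  Start with x ≡ 1 (mod 4).
  Combine with x ≡ 2 (mod 3): since gcd(4, 3) = 1, we get a unique residue mod 12.
    Write x = 1 + 4·t and substitute into x ≡ 2 (mod 3): 4·t ≡ 2 − 1 = 1 (mod 3).
    Reduce coefficients mod 3: 1·t ≡ 1 (mod 3).
    So t ≡ 1 (mod 3).
    Then x = 1 + 4·1 = 5, valid modulo lcm(4, 3) = 12: x ≡ 5 (mod 12).
  Combine with x ≡ 4 (mod 5): since gcd(12, 5) = 1, we get a unique residue mod 60.
    Write x = 5 + 12·t and substitute into x ≡ 4 (mod 5): 12·t ≡ 4 − 5 = -1 (mod 5).
    Reduce coefficients mod 5: 2·t ≡ 4 (mod 5).
    The inverse of 2 mod 5 is 3 (since 2·3 = 6 = 1·5 + 1), so t ≡ 3·4 = 12 ≡ 2 (mod 5).
    Then x = 5 + 12·2 = 29, valid modulo lcm(12, 5) = 60: x ≡ 29 (mod 60).
Verify: 29 mod 4 = 1 ✓, 29 mod 3 = 2 ✓, 29 mod 5 = 4 ✓.

x ≡ 29 (mod 60).


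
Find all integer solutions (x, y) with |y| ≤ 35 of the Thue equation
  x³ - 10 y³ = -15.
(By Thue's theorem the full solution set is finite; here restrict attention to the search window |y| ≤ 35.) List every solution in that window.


The equation is x³ - 10y³ = -15. For fixed y, x³ = 10·y³ − 15, so a solution requires the RHS to be a perfect cube.
Strategy: iterate y from -35 to 35, compute RHS = 10·y³ − 15, and check whether it is a (positive or negative) perfect cube.
Check small values of y:
  y = 0: RHS = -15 is not a perfect cube.
  y = 1: RHS = -5 is not a perfect cube.
  y = -1: RHS = -25 is not a perfect cube.
  y = 2: RHS = 65 is not a perfect cube.
  y = -2: RHS = -95 is not a perfect cube.
  y = 3: RHS = 255 is not a perfect cube.
  y = -3: RHS = -285 is not a perfect cube.
Continuing the search up to |y| = 35 finds no solutions either.
No (x, y) in the scanned range satisfies the equation.

No integer solutions with |y| ≤ 35.


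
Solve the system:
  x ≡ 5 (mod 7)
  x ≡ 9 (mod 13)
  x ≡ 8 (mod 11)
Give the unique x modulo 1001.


Moduli 7, 13, 11 are pairwise coprime; by CRT there is a unique solution modulo M = 7 · 13 · 11 = 1001.
Solve pairwise, accumulating the modulus:
  Start with x ≡ 5 (mod 7).
  Combine with x ≡ 9 (mod 13): since gcd(7, 13) = 1, we get a unique residue mod 91.
    Write x = 5 + 7·t and substitute into x ≡ 9 (mod 13): 7·t ≡ 9 − 5 = 4 (mod 13).
    The inverse of 7 mod 13 is 2 (since 7·2 = 14 = 1·13 + 1), so t ≡ 2·4 = 8 ≡ 8 (mod 13).
    Then x = 5 + 7·8 = 61, valid modulo lcm(7, 13) = 91: x ≡ 61 (mod 91).
  Combine with x ≡ 8 (mod 11): since gcd(91, 11) = 1, we get a unique residue mod 1001.
    Write x = 61 + 91·t and substitute into x ≡ 8 (mod 11): 91·t ≡ 8 − 61 = -53 (mod 11).
    Reduce coefficients mod 11: 3·t ≡ 2 (mod 11).
    The inverse of 3 mod 11 is 4 (since 3·4 = 12 = 1·11 + 1), so t ≡ 4·2 = 8 ≡ 8 (mod 11).
    Then x = 61 + 91·8 = 789, valid modulo lcm(91, 11) = 1001: x ≡ 789 (mod 1001).
Verify: 789 mod 7 = 5 ✓, 789 mod 13 = 9 ✓, 789 mod 11 = 8 ✓.

x ≡ 789 (mod 1001).
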